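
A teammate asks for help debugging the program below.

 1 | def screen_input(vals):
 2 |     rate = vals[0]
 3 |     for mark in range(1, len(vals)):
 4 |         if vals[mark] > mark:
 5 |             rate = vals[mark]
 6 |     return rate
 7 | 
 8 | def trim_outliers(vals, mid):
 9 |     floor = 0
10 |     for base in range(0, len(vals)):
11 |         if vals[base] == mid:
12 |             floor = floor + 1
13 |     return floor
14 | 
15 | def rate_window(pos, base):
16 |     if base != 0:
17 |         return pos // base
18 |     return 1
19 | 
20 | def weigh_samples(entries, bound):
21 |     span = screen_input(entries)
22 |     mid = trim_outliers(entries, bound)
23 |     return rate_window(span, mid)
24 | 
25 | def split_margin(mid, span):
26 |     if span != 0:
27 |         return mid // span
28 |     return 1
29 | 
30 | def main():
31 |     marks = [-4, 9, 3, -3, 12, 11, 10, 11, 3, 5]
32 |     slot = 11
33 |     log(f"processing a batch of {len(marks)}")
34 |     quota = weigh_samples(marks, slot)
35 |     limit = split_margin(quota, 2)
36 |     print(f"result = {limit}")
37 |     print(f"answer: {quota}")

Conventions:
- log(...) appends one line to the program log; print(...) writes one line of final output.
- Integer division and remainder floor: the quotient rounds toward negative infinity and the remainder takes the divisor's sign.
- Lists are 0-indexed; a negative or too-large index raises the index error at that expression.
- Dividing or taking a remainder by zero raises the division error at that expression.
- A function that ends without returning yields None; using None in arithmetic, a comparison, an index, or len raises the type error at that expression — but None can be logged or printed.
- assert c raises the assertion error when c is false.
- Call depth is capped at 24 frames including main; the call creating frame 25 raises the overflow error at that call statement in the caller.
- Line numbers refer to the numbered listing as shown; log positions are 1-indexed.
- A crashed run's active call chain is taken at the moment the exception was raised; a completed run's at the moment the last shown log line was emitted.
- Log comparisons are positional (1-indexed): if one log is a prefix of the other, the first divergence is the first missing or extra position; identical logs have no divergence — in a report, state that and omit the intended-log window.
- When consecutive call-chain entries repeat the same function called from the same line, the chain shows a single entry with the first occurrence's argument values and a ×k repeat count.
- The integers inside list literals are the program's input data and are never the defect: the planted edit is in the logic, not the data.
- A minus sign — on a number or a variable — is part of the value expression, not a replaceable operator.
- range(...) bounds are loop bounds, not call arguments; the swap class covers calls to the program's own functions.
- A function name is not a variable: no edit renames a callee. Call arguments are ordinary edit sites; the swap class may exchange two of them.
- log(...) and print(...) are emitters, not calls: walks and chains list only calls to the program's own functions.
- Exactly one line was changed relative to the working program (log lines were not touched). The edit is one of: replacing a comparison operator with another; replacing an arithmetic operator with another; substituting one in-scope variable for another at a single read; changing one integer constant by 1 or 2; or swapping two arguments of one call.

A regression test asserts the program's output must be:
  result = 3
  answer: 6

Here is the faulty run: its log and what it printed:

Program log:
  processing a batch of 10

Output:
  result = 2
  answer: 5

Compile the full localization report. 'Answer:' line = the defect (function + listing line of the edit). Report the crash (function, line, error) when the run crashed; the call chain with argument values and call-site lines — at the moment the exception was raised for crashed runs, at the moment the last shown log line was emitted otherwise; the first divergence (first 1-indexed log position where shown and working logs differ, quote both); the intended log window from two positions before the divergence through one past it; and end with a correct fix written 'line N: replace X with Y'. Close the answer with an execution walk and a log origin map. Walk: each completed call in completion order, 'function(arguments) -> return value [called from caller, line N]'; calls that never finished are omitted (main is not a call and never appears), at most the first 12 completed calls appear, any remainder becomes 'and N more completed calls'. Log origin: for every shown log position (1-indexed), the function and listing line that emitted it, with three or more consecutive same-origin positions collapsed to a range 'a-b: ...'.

Answer: the defect is in screen_input at line 4.
Key observation: No log line changed; the fault shows up purely in the output.
Call chain: main.
First divergence: none (the log streams are identical).
Execution walk:
  screen_input([-4, 9, 3, -3, 12, 11, 10, 11, 3, 5]) -> 11  [called from weigh_samples, line 21]
  trim_outliers([-4, 9, 3, -3, 12, 11, 10, 11, 3, 5], 11) -> 2  [called from weigh_samples, line 22]
  rate_window(11, 2) -> 5  [called from weigh_samples, line 23]
  weigh_samples([-4, 9, 3, -3, 12, 11, 10, 11, 3, 5], 11) -> 5  [called from main, line 34]
  split_margin(5, 2) -> 2  [called from main, line 35]
Log origin:
  1: logged in main at line 33
A correct fix: line 4: replace `vals[mark] > mark` with `vals[mark] > rate`.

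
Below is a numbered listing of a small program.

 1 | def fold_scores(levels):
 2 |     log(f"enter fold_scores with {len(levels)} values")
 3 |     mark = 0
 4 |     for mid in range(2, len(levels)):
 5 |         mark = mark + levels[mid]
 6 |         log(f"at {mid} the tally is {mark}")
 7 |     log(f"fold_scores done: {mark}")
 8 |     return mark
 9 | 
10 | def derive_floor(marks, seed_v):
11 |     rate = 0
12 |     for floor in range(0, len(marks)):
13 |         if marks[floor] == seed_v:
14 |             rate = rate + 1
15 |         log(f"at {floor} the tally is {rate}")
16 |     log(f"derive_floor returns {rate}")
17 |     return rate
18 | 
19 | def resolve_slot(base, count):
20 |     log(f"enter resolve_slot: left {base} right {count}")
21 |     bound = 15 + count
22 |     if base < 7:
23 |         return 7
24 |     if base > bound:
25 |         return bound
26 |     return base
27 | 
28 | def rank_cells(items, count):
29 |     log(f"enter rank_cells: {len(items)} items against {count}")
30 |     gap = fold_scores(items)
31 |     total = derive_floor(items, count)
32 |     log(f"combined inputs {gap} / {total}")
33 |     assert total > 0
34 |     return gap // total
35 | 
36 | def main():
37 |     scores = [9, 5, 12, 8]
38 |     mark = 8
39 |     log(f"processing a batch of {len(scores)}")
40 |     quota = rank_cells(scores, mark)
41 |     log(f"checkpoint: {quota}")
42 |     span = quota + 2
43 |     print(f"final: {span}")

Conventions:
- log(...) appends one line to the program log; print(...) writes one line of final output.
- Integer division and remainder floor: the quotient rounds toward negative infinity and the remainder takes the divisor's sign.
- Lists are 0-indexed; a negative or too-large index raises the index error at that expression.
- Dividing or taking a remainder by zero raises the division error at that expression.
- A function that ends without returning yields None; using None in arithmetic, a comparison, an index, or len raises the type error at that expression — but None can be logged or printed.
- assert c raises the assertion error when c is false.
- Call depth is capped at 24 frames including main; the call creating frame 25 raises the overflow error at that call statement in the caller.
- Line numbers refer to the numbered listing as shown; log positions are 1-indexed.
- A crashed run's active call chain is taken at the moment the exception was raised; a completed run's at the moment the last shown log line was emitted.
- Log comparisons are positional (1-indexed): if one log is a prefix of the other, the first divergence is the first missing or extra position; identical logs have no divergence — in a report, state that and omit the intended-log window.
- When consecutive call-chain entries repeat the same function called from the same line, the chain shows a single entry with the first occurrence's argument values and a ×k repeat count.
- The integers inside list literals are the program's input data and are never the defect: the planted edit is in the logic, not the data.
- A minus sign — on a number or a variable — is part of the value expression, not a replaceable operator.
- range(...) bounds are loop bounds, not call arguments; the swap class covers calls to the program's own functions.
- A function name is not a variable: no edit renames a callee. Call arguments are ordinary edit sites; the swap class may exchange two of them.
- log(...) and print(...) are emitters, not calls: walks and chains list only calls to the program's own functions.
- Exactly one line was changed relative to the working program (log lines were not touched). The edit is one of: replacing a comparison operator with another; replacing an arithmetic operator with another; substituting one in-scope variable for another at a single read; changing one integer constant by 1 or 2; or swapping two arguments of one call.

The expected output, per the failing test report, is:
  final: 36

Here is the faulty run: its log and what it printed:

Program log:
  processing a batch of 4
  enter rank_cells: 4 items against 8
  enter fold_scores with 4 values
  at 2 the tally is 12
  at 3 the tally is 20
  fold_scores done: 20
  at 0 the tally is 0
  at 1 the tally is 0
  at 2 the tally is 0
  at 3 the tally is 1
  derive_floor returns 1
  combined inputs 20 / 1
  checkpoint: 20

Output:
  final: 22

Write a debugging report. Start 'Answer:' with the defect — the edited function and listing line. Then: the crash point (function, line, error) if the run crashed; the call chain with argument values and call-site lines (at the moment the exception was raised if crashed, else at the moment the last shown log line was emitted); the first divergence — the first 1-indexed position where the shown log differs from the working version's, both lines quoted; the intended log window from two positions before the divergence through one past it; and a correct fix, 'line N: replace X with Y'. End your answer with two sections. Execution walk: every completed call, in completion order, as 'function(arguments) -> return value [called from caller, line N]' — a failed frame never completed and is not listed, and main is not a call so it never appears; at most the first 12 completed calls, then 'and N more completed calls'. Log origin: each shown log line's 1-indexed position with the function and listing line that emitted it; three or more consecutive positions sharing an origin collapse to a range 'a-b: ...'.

Answer: the defect is in fold_scores at line 4.
The tell: Log line 4 is where behavior first shows: 'at 2 the tally is 12' appears instead of 'at 0 the tally is 9'.
Call chain: main.
First divergence: position 4; shown 'at 2 the tally is 12' vs intended 'at 0 the tally is 9'.
Intended log window:
  2: enter rank_cells: 4 items against 8
  3: enter fold_scores with 4 values
  4: at 0 the tally is 9
  5: at 1 the tally is 14
Execution walk:
  fold_scores([9, 5, 12, 8]) -> 20  [called from rank_cells, line 30]
  derive_floor([9, 5, 12, 8], 8) -> 1  [called from rank_cells, line 31]
  rank_cells([9, 5, 12, 8], 8) -> 20  [called from main, line 40]
Log origins:
  1 — main, line 39
  2 — rank_cells, line 29
  3 — fold_scores, line 2
  4 — fold_scores, line 6
  5 — fold_scores, line 6
  6 — fold_scores, line 7
  7-10 — derive_floor, line 15
  11 — derive_floor, line 16
  12 — rank_cells, line 32
  13 — main, line 41
A correct fix: line 4: replace `2` with `0`.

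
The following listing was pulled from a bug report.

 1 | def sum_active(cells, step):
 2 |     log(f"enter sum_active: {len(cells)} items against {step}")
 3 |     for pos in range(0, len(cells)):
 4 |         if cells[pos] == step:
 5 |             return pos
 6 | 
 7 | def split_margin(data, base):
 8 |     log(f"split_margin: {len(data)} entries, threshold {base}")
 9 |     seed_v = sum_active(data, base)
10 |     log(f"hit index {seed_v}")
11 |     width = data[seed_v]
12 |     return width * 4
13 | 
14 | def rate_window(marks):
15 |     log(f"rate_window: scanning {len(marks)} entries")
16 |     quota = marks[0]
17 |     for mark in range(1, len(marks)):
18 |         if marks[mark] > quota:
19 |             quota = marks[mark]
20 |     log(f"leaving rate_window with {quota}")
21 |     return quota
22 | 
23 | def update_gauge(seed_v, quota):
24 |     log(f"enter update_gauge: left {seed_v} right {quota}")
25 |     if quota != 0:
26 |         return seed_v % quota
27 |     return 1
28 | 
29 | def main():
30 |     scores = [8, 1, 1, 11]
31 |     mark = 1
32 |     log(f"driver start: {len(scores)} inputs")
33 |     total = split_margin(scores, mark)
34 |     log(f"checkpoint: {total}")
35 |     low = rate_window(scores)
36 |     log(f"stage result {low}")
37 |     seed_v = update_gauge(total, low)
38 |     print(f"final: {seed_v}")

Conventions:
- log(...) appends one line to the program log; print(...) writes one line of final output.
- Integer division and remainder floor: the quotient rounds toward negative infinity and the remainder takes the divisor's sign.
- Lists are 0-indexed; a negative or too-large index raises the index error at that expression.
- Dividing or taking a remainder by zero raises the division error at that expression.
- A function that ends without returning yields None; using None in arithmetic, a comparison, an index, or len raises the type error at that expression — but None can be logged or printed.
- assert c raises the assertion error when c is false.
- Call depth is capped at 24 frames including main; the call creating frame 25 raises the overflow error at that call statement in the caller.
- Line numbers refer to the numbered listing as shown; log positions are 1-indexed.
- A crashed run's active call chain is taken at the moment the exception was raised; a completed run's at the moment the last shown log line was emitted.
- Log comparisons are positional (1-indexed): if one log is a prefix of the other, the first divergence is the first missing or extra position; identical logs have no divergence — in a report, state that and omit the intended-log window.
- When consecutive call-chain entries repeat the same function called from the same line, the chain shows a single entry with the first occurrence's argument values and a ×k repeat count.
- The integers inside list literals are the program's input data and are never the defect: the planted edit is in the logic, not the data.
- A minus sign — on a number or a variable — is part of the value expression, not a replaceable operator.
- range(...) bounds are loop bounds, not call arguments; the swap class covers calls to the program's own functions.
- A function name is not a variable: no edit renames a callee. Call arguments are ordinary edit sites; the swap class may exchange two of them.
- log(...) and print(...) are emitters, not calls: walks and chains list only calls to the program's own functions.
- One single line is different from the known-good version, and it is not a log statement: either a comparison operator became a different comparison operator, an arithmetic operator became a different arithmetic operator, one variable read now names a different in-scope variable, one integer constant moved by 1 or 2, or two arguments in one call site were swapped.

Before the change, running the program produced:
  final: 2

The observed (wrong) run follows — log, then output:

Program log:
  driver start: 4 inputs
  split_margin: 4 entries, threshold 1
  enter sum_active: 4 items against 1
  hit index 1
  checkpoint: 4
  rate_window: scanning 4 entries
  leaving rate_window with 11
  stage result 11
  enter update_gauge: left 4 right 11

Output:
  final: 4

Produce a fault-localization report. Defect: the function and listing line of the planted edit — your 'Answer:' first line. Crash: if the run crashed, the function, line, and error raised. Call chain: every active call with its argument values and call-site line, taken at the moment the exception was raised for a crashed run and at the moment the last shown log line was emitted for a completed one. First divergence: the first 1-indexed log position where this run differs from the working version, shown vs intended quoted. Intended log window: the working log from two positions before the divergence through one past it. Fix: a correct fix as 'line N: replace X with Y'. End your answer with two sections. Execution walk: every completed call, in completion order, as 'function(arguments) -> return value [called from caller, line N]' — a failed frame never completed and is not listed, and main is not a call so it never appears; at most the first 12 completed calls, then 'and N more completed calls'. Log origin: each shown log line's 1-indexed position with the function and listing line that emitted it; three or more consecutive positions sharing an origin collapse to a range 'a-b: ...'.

Answer: the defect is in split_margin at line 12.
Key fact: The log first diverges at position 5: the faulty run prints 'checkpoint: 4' where the working version prints 'checkpoint: 2'.
Call chain: main -> update_gauge(4, 11) (called at line 37).
First divergence: at position 5 the run shows 'checkpoint: 4' where the working version logs 'checkpoint: 2'.
Intended log window:
  3: enter sum_active: 4 items against 1
  4: hit index 1
  5: checkpoint: 2
  6: rate_window: scanning 4 entries
Execution walk:
  sum_active([8, 1, 1, 11], 1) -> 1  [called from split_margin, line 9]
  split_margin([8, 1, 1, 11], 1) -> 4  [called from main, line 33]
  rate_window([8, 1, 1, 11]) -> 11  [called from main, line 35]
  update_gauge(4, 11) -> 4  [called from main, line 37]
Origin of each log line:
  1: logged in main at line 32
  2: logged in split_margin at line 8
  3: logged in sum_active at line 2
  4: logged in split_margin at line 10
  5: logged in main at line 34
  6: logged in rate_window at line 15
  7: logged in rate_window at line 20
  8: logged in main at line 36
  9: logged in update_gauge at line 24
A correct fix: line 12: replace `4` with `2`.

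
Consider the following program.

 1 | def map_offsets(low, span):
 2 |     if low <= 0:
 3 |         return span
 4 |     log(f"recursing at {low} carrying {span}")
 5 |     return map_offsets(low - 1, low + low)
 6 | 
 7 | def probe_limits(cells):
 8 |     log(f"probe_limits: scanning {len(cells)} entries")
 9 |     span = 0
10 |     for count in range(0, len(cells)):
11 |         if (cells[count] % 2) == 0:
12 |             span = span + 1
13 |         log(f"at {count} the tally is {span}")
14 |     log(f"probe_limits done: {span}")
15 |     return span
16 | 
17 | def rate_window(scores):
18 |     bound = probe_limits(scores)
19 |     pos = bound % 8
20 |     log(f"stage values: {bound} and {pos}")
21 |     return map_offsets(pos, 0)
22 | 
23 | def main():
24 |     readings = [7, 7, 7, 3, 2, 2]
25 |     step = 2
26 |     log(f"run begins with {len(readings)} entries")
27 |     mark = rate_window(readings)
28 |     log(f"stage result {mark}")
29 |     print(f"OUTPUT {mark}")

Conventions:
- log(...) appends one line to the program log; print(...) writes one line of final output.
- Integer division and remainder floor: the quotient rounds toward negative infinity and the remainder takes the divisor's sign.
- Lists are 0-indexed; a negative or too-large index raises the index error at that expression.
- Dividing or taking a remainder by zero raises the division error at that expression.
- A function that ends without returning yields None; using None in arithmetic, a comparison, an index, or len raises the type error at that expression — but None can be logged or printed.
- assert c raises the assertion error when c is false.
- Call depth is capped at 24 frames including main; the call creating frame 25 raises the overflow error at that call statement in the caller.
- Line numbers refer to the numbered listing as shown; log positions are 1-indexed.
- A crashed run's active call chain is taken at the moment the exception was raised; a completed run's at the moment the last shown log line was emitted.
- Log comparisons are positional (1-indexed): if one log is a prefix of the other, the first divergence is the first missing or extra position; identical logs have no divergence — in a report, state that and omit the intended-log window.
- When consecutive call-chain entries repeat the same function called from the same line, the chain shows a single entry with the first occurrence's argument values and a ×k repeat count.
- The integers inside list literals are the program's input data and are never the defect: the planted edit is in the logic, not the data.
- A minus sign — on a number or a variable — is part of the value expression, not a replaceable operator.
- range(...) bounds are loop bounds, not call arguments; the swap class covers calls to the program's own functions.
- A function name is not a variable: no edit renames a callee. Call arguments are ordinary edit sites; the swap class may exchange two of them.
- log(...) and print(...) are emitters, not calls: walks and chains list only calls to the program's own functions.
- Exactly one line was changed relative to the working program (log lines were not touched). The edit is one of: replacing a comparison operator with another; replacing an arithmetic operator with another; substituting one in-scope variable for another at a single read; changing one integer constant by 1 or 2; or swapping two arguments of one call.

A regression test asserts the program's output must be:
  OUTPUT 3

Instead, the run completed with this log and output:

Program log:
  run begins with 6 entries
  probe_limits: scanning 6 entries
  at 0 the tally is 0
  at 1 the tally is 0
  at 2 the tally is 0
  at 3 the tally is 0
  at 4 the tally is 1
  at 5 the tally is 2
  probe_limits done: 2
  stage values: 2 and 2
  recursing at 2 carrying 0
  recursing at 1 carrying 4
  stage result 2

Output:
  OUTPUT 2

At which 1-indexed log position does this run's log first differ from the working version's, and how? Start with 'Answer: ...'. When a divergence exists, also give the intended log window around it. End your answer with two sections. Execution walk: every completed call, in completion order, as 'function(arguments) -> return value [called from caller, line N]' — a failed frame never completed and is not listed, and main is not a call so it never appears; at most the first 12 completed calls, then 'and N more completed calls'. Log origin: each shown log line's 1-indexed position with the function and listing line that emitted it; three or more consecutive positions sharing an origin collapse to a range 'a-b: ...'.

Answer: position 12 — the shown line 'recursing at 1 carrying 4' should read 'recursing at 1 carrying 2'.
Intended log window:
  10: stage values: 2 and 2
  11: recursing at 2 carrying 0
  12: recursing at 1 carrying 2
  13: stage result 3
Execution walk:
  probe_limits([7, 7, 7, 3, 2, 2]) -> 2  [called from rate_window, line 18]
  map_offsets(0, 2) -> 2  [called from map_offsets, line 5]
  map_offsets(1, 4) -> 2  [called from map_offsets, line 5]
  map_offsets(2, 0) -> 2  [called from rate_window, line 21]
  rate_window([7, 7, 7, 3, 2, 2]) -> 2  [called from main, line 27]
Log origins:
  1 — main, line 26
  2 — probe_limits, line 8
  3-8 — probe_limits, line 13
  9 — probe_limits, line 14
  10 — rate_window, line 20
  11 — map_offsets, line 4
  12 — map_offsets, line 4
  13 — main, line 28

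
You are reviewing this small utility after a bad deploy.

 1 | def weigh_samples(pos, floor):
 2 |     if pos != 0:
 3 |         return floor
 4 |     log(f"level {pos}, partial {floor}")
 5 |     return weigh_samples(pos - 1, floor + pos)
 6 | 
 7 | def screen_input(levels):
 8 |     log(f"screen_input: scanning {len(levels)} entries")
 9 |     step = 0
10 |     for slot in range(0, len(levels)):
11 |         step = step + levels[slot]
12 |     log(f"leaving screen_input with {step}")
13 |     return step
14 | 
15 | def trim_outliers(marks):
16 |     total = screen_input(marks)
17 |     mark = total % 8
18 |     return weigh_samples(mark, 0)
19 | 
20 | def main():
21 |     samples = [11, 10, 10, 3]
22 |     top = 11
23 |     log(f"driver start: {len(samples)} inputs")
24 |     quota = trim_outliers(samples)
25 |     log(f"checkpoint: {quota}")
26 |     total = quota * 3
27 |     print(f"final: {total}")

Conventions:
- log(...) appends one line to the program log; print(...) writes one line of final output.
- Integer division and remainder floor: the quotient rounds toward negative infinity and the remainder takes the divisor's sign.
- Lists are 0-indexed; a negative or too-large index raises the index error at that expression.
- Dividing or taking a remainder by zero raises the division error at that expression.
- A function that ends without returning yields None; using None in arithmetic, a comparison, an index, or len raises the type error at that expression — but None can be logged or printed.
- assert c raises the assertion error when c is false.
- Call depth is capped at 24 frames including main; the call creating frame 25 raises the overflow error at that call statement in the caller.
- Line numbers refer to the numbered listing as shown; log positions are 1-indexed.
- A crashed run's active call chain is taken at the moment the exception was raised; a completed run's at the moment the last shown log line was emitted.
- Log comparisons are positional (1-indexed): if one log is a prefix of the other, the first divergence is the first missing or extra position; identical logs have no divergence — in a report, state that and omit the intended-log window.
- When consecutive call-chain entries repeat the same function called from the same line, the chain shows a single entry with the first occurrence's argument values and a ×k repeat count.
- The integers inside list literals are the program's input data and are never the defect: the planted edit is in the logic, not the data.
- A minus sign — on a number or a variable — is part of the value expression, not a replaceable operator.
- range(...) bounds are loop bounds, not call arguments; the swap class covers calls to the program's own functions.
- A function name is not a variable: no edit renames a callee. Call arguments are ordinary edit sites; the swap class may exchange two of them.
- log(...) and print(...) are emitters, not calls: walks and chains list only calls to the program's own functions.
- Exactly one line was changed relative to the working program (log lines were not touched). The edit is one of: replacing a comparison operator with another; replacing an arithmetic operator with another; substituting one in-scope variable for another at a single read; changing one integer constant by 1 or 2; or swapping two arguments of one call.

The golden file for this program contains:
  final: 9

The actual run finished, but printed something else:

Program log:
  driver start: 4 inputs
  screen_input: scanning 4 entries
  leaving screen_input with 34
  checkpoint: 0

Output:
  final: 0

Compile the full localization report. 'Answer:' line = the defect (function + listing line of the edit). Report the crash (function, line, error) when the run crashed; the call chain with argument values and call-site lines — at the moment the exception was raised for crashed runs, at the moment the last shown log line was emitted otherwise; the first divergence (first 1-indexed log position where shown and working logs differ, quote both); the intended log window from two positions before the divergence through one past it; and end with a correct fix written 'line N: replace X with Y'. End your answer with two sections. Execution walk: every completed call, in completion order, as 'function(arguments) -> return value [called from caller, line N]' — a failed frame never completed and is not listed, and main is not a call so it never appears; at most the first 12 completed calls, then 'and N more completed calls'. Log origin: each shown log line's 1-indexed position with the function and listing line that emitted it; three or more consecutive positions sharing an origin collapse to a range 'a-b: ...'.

Answer: the defect is in weigh_samples at line 2.
Core observation: The log first diverges at position 4: the faulty run prints 'checkpoint: 0' where the working version prints 'level 2, partial 0'.
Call chain: main.
First divergence: position 4; shown 'checkpoint: 0' vs intended 'level 2, partial 0'.
Intended log window:
  2: screen_input: scanning 4 entries
  3: leaving screen_input with 34
  4: level 2, partial 0
  5: level 1, partial 2
Execution walk:
  screen_input([11, 10, 10, 3]) -> 34  [called from trim_outliers, line 16]
  weigh_samples(2, 0) -> 0  [called from trim_outliers, line 18]
  trim_outliers([11, 10, 10, 3]) -> 0  [called from main, line 24]
Log origin:
  1 — main, line 23
  2 — screen_input, line 8
  3 — screen_input, line 12
  4 — main, line 25
A correct fix: line 2: replace `!=` with `<=`.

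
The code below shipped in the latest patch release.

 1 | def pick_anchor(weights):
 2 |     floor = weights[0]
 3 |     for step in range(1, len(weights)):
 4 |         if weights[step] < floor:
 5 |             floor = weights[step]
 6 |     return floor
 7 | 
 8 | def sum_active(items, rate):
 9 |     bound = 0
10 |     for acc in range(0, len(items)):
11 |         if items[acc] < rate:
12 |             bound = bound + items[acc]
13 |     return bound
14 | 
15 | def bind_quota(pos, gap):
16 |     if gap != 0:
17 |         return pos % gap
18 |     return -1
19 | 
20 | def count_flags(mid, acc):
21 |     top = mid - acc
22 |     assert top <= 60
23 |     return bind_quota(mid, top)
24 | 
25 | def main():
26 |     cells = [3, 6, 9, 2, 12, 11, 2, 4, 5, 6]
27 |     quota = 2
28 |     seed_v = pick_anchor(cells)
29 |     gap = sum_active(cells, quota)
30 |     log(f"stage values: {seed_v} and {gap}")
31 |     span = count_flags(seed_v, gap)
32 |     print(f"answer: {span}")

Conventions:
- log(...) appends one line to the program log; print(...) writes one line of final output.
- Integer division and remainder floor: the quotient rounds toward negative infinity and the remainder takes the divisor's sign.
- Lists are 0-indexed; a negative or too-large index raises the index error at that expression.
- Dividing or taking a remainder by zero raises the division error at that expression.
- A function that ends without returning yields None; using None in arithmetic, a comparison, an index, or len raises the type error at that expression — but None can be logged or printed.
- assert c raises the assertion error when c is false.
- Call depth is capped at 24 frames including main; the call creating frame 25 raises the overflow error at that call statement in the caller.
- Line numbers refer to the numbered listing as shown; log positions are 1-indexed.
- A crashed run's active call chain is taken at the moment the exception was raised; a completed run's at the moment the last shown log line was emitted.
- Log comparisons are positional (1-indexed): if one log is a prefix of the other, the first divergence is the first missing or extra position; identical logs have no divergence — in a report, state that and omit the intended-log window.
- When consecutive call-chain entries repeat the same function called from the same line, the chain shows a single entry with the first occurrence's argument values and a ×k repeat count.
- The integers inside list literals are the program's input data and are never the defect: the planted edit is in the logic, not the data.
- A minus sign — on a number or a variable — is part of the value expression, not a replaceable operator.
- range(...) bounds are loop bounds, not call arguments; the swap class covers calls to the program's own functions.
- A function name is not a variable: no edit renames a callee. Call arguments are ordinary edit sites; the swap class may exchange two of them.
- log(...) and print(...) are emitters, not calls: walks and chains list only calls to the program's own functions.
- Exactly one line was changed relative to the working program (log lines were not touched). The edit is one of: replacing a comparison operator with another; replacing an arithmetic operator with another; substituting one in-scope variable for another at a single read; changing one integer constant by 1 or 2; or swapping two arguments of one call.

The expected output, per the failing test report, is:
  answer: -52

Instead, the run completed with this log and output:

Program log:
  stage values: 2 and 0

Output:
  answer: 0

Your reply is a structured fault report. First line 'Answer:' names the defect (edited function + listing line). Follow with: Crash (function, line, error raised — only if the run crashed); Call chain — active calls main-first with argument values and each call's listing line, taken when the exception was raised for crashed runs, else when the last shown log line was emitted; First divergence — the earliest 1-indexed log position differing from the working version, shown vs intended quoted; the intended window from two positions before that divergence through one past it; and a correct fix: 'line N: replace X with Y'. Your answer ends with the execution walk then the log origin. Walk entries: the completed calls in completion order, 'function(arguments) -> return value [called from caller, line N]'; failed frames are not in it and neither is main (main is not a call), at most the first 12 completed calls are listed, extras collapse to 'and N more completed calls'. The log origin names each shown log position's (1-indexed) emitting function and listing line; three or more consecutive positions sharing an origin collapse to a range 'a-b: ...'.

Answer: the defect is in sum_active at line 11.
Core observation: The log first diverges at position 1: the faulty run prints 'stage values: 2 and 0' where the working version prints 'stage values: 2 and 56'.
Call chain: main.
First divergence: position 1 — the shown line 'stage values: 2 and 0' should read 'stage values: 2 and 56'.
Intended log window:
  1: stage values: 2 and 56
Execution walk:
  pick_anchor([3, 6, 9, 2, 12, 11, 2, 4, 5, 6]) -> 2  [called from main, line 28]
  sum_active([3, 6, 9, 2, 12, 11, 2, 4, 5, 6], 2) -> 0  [called from main, line 29]
  bind_quota(2, 2) -> 0  [called from count_flags, line 23]
  count_flags(2, 0) -> 0  [called from main, line 31]
Log origins:
  1 — main, line 30
A correct fix: line 11: replace `<` with `>`.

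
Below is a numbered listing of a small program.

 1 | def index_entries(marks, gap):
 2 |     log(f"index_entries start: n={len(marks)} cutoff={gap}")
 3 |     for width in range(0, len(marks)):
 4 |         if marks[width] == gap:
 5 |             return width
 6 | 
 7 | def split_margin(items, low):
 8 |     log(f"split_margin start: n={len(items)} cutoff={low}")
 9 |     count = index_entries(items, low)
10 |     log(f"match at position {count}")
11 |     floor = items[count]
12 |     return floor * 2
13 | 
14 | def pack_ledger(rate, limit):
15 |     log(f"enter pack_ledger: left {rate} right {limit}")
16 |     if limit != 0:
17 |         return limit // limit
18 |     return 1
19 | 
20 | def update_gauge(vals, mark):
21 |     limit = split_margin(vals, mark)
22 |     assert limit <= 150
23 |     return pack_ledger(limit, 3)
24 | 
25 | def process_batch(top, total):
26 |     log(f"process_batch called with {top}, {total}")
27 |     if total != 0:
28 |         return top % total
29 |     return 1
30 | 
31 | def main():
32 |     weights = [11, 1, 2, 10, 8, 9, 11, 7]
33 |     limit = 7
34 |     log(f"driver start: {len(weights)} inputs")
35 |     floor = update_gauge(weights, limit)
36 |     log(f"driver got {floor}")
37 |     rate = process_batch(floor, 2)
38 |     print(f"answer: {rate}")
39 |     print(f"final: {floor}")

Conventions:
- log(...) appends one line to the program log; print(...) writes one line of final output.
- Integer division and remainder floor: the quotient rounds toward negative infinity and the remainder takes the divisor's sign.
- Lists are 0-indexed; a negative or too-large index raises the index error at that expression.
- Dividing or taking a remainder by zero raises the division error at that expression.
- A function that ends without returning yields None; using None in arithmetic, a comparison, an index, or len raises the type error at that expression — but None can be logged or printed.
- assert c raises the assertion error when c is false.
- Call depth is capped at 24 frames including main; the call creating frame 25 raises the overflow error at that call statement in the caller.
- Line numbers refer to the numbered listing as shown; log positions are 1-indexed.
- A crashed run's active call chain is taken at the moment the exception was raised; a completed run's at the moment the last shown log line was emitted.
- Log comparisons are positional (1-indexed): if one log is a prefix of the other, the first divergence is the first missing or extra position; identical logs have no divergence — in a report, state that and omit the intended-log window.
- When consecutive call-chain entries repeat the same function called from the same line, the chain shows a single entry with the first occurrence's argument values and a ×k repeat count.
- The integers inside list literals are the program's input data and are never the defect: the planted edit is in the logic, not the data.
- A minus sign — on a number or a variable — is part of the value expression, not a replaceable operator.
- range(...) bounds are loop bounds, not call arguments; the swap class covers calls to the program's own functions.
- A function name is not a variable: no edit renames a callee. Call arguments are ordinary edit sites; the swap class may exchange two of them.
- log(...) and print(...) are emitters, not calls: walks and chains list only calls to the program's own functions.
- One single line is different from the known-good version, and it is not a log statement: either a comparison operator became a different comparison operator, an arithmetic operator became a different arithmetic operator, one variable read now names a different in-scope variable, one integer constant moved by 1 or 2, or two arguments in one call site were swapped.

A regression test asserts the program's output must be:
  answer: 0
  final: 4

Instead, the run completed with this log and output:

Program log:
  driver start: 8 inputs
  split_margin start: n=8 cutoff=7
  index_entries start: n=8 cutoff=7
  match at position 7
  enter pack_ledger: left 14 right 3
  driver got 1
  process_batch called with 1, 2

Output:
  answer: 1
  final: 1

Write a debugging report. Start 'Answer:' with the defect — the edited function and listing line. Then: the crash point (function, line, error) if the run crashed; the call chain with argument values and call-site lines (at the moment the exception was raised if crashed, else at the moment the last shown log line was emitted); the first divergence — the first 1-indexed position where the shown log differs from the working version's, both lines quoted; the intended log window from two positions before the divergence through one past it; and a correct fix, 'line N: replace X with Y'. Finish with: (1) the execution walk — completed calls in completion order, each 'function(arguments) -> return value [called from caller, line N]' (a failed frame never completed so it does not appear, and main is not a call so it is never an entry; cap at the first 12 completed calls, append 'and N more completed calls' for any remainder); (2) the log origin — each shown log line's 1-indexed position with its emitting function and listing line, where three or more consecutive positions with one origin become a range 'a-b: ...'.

Answer: the defect is in pack_ledger at line 17.
The tell: The earliest visible damage is log position 6 — 'driver got 1' rather than the intended 'driver got 4'.
Call chain: main -> process_batch(1, 2) (called at line 37).
First divergence: position 6 — shown 'driver got 1', intended 'driver got 4'.
Intended log window:
  4: match at position 7
  5: enter pack_ledger: left 14 right 3
  6: driver got 4
  7: process_batch called with 4, 2
Execution walk:
  index_entries([11, 1, 2, 10, 8, 9, 11, 7], 7) -> 7  [called from split_margin, line 9]
  split_margin([11, 1, 2, 10, 8, 9, 11, 7], 7) -> 14  [called from update_gauge, line 21]
  pack_ledger(14, 3) -> 1  [called from update_gauge, line 23]
  update_gauge([11, 1, 2, 10, 8, 9, 11, 7], 7) -> 1  [called from main, line 35]
  process_batch(1, 2) -> 1  [called from main, line 37]
Log line origins:
  1: emitted by main (line 34)
  2: emitted by split_margin (line 8)
  3: emitted by index_entries (line 2)
  4: emitted by split_margin (line 10)
  5: emitted by pack_ledger (line 15)
  6: emitted by main (line 36)
  7: emitted by process_batch (line 26)
A correct fix: line 17: replace `limit // limit` with `rate // limit`.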